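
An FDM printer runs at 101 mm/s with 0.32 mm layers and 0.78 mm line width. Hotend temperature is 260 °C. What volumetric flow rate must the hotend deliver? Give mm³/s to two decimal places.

Bead cross-section = 0.32 × 0.78 = 0.2496 mm².
Q = v·A = 101 × 0.2496 = 25.21 mm³/s.

25.21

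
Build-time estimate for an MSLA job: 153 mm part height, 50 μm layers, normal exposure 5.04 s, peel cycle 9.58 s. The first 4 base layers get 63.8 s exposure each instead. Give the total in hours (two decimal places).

Layer count = ceil(153 / 0.05) = 3060.
Burn-in layers = 4 × (63.8 + 9.58), so 293.52 s.
Remaining layers: 3056 × (5.04 + 9.58) → 44678.72 s.
Sum: 293.52 + 44678.72 = 44972.24 s → 12.49 hours.

12.49 hours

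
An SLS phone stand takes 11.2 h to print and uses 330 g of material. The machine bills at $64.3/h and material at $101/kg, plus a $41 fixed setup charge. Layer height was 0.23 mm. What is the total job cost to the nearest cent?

$794.49

Machine-time cost: 64.3 × 11.2 → $720.16.
Material charge = 101 × 330/1000, so $33.33.
Adding setup: 720.16 + 33.33 + 41 → $794.49.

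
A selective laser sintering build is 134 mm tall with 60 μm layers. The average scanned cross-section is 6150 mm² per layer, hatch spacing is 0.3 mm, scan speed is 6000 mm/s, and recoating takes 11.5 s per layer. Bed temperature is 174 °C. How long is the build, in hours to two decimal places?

Layer count = ceil(134 / 0.06) = 2234.
Scan path per layer = 6150 / 0.3 = 20500 mm.
Per-layer scan time: 20500 / 6000 → 3.4167 s.
Per-layer time = 3.4167 + 11.5 = 14.9167 s.
Total: 2234 × 14.9167 s = 33323.9078 s → 9.26 hours.

9.26 hours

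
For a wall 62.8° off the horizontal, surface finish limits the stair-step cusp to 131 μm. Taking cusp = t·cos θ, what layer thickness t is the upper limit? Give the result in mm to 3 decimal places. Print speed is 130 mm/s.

cos(62.8°) = 0.4571; t_max = 0.131/0.4571 = 0.287 mm.

0.287 mm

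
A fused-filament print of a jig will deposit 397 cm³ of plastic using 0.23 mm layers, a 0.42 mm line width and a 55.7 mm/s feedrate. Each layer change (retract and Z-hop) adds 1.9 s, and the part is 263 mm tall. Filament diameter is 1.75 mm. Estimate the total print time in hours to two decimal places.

21.10 hours

Line area: 0.23 × 0.42 → 0.0966 mm².
Total extruded path = 397000/0.0966 = 4109730.8 mm.
Print-move time = 4109730.8 / 55.7 = 73783.3 s.
Layer count = ceil(263 / 0.23) = 1144.
Layer-change overhead = 1144 × 1.9 = 2173.6 s.
Altogether 73783.3 + 2173.6 = 75956.9 s, i.e. 21.10 hours.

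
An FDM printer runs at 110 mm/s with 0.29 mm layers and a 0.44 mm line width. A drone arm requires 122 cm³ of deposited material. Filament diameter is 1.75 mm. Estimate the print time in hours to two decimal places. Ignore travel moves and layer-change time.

Bead cross-section = 0.29 × 0.44 = 0.1276 mm².
Toolpath length = 122 cm³ / 0.1276 mm² = 122000 / 0.1276 = 956112.9 mm.
Print-move time: 956112.9 / 110 → 8691.9 s.
8691.9 s = 2.41 hours.

2.41 hours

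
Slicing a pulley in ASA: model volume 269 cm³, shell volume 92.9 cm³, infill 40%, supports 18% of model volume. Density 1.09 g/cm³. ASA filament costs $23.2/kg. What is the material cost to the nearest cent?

Infill region = 269 − 92.9, so 176.1 cm³.
Infill deposited: 0.40 × 176.1 → 70.44 cm³.
Support = 0.18 × 269, so 48.42 cm³.
Deposited volume = 92.9 + 70.44 + 48.42, so 211.76 cm³.
Mass = 211.76 × 1.09 = 230.8184 g.
Cost = 230.8184 g / 1000 × $23.2/kg = $5.35.

$5.35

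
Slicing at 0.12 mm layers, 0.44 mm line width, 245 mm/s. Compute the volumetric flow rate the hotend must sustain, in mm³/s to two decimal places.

12.94

A = 0.12 × 0.44, so 0.0528 mm².
Q = v·A = 245 × 0.0528 = 12.94 mm³/s.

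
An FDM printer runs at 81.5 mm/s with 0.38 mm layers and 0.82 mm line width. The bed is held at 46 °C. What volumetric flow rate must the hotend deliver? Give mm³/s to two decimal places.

Bead cross-section: 0.38 × 0.82 → 0.3116 mm².
Q = v·A = 81.5 × 0.3116 = 25.40 mm³/s.

25.40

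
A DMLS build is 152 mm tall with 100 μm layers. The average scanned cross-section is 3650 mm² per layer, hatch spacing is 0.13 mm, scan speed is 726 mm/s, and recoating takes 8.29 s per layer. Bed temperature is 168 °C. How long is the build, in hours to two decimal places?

Layers = ⌈152/0.1⌉ = 1520.
Scan path per layer: 3650 / 0.13 → 28076.9 mm.
Laser time per layer = 28076.9 / 726 = 38.6734 s.
Layer cycle = 38.6734 + 8.29 = 46.9634 s.
Total: 1520 × 46.9634 s = 71384.368 s → 19.83 hours.

19.83 hours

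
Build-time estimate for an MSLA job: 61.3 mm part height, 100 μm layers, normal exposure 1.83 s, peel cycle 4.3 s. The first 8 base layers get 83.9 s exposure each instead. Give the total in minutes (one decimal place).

73.6 minutes

Layers = ⌈61.3/0.1⌉ = 613.
Base layers = 8 × (83.9 + 4.3) = 705.6 s.
Remaining layers: 605 × (1.83 + 4.3) → 3708.65 s.
Sum: 705.6 + 3708.65 = 4414.25 s → 73.6 minutes.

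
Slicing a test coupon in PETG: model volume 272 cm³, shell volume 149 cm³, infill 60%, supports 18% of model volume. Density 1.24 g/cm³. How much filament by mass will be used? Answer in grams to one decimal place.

337.0 g

Interior volume: 272 − 149 → 123 cm³.
Infill volume: 0.60 × 123 → 73.8 cm³.
Support = 0.18 × 272 = 48.96 cm³.
Total extruded = 149 + 73.8 + 48.96, so 271.76 cm³.
Mass: 271.76 × 1.24 → 336.9824 g.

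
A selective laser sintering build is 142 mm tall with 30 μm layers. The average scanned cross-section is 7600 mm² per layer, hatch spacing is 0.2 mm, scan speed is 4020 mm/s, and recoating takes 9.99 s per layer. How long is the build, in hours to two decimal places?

Number of layers: 142 / 0.03 → 4734 (rounded up).
Hatch length per layer: 7600 / 0.2 → 38000 mm.
Scan time per layer: 38000 / 4020 → 9.4527 s.
Time per layer: 9.4527 + 9.99 → 19.4427 s.
4734 layers × 19.4427 s/layer = 92041.7418 s, i.e. 25.57 hours.

25.57 hours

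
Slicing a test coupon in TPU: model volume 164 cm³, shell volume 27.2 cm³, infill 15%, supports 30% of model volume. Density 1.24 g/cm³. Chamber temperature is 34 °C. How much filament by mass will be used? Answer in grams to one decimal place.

Interior volume: 164 − 27.2 → 136.8 cm³.
Infill volume: 0.15 × 136.8 → 20.52 cm³.
Support: 0.30 × 164 → 49.2 cm³.
Total extruded = 27.2 + 20.52 + 49.2, so 96.92 cm³.
Mass = 96.92 × 1.24 = 120.1808 g.

120.2 g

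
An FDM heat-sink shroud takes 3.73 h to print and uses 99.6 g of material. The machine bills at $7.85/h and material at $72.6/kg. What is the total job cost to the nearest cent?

Machine-time cost: 7.85 × 3.73 → $29.2805.
Material cost: 72.6 × 99.6/1000 → $7.23096.
Job cost: 29.2805 + 7.23096 = 36.51146 ≈ $36.51.

$36.51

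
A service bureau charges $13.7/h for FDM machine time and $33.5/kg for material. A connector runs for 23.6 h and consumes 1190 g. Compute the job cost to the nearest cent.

Machine cost = 13.7 × 23.6 = $323.32.
Feedstock cost = 33.5 × 1190/1000, so $39.865.
Total = 323.32 + 39.865 = 363.185 ≈ $363.19.

$363.19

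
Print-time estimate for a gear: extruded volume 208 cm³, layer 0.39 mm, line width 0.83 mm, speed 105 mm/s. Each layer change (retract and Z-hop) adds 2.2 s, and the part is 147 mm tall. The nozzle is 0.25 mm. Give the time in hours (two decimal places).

1.93 hours

Bead cross-section = 0.39 × 0.83 = 0.3237 mm².
Path length: 208000 mm³ / 0.3237 mm² → 642570.3 mm.
Print-move time = 642570.3 / 105, so 6119.7 s.
Number of layers: 147 / 0.39 → 377 (rounded up).
Layer-change overhead = 377 × 2.2 = 829.4 s.
Total = 6119.7 + 829.4 = 6949.1 s = 1.93 hours.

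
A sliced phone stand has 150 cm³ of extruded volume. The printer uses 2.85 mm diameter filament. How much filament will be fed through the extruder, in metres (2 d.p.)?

A = π r² = π × 1.425² = 6.3794 mm².
Length = 150 cm³ / 6.3794 mm² = 150000 / 6.3794 = 23513.18 mm = 23.51 m.

23.51 m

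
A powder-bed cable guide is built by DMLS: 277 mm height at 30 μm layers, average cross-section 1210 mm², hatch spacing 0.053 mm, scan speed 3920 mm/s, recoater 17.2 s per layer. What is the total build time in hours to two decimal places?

59.06 hours

Layers = ⌈277/0.03⌉ = 9234.
Scan path per layer = 1210 / 0.053 = 22830.2 mm.
Per-layer scan time = 22830.2 / 3920, so 5.824 s.
Per-layer time: 5.824 + 17.2 → 23.024 s.
Total: 9234 × 23.024 s = 212603.616 s → 59.06 hours.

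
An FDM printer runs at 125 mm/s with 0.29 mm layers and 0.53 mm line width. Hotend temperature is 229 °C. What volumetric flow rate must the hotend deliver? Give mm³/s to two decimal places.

A: 0.29 × 0.53 → 0.1537 mm².
Q = v·A = 125 × 0.1537 = 19.21 mm³/s.

19.21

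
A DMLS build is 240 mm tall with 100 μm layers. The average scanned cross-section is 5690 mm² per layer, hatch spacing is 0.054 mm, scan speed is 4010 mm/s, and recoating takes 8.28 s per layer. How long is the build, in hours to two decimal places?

23.04 hours

Layer count = ceil(240 / 0.1) = 2400.
Hatch length per layer = 5690 / 0.054 = 105370.4 mm.
Laser time per layer: 105370.4 / 4010 → 26.2769 s.
Time per layer: 26.2769 + 8.28 → 34.5569 s.
Build time = 2400 × 34.5569 = 82936.56 s = 23.04 hours.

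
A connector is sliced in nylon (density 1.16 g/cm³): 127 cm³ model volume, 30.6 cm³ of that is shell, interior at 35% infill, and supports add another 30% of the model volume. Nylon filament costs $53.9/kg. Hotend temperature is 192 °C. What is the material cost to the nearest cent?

$6.40

Infill region = 127 − 30.6, so 96.4 cm³.
Infill deposited = 0.35 × 96.4, so 33.74 cm³.
Support: 0.30 × 127 → 38.1 cm³.
Total extruded = 30.6 + 33.74 + 38.1 = 102.44 cm³.
Mass = 102.44 × 1.16 = 118.8304 g.
Cost = 118.8304 g / 1000 × $53.9/kg = $6.40.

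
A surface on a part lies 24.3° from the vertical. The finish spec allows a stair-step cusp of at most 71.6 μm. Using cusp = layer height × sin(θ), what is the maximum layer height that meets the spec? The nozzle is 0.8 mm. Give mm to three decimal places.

t = h_c / sin θ = 0.0716 / 0.4115 = 0.174 mm.

0.174 mm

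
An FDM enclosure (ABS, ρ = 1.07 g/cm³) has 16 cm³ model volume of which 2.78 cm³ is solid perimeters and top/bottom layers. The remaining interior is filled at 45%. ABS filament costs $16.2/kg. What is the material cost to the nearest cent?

Interior volume: 16 − 2.78 → 13.22 cm³.
Infill volume: 0.45 × 13.22 → 5.949 cm³.
Total extruded = 2.78 + 5.949, so 8.729 cm³.
Mass = 8.729 × 1.07 = 9.34003 g.
Cost = 9.34003 g / 1000 × $16.2/kg = $0.15.

$0.15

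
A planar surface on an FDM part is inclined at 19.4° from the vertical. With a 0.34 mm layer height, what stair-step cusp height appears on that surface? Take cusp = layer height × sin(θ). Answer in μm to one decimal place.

h_c = t·sin θ = 0.34 × 0.3322 = 0.112948 mm (112.9 μm).

112.9 μm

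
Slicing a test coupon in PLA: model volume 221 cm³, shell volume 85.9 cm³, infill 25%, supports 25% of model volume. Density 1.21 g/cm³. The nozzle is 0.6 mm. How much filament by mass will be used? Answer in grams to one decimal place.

211.7 g

Interior volume = 221 − 85.9 = 135.1 cm³.
Infill deposited = 0.25 × 135.1 = 33.775 cm³.
Support = 0.25 × 221, so 55.25 cm³.
Deposited volume = 85.9 + 33.775 + 55.25 = 174.925 cm³.
Mass = 174.925 × 1.21, so 211.65925 g.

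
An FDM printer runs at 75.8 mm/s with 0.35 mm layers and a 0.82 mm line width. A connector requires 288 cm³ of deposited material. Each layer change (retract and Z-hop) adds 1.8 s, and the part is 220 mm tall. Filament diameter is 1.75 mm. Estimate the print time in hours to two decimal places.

3.99 hours

Bead cross-section: 0.35 × 0.82 → 0.287 mm².
Path length: 288000 mm³ / 0.287 mm² → 1003484.3 mm.
Time extruding = 1003484.3 / 75.8 = 13238.6 s.
Layer count = ceil(220 / 0.35) = 629.
Layer-change overhead = 629 × 1.8 = 1132.2 s.
Total = 13238.6 + 1132.2 = 14370.8 s = 3.99 hours.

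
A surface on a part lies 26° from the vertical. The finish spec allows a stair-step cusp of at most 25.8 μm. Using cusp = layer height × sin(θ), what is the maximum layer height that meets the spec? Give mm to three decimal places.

Layer height = cusp / sin(26°) = 0.0258 / 0.4384 = 0.059 mm.

0.059 mm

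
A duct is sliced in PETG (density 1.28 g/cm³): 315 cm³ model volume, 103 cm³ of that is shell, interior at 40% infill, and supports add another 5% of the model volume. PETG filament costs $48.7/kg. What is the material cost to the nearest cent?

Interior volume: 315 − 103 → 212 cm³.
Infill volume: 0.40 × 212 → 84.8 cm³.
Support = 0.05 × 315, so 15.75 cm³.
Total extruded: 103 + 84.8 + 15.75 → 203.55 cm³.
Mass: 203.55 × 1.28 → 260.544 g.
Cost = 260.544 g / 1000 × $48.7/kg = $12.69.

$12.69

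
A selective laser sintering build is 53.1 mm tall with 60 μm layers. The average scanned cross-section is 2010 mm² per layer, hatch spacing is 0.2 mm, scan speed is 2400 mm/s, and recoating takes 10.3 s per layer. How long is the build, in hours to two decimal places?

Layer count = ceil(53.1 / 0.06) = 885.
Hatch length per layer = 2010 / 0.2 = 10050 mm.
Per-layer scan time = 10050 / 2400, so 4.1875 s.
Time per layer = 4.1875 + 10.3 = 14.4875 s.
Total: 885 × 14.4875 s = 12821.4375 s → 3.56 hours.

3.56 hours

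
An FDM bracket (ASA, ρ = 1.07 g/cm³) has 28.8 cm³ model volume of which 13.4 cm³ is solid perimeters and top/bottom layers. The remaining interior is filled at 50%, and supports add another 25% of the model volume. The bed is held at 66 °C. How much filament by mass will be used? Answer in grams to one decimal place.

Infill region = 28.8 − 13.4 = 15.4 cm³.
Infill volume: 0.50 × 15.4 → 7.7 cm³.
Support = 0.25 × 28.8 = 7.2 cm³.
Total printed volume = 13.4 + 7.7 + 7.2 = 28.3 cm³.
Mass: 28.3 × 1.07 → 30.281 g.

30.3 g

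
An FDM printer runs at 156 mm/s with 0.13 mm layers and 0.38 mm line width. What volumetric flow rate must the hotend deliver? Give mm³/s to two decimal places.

Extrusion cross-section = 0.13 × 0.38, so 0.0494 mm².
Q = v·A = 156 × 0.0494 = 7.71 mm³/s.

7.71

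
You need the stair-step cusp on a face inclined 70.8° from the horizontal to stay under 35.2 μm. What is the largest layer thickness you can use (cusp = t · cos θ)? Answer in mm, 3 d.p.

0.107 mm

Layer height = cusp / cos(70.8°) = 0.0352 / 0.3289 = 0.107 mm.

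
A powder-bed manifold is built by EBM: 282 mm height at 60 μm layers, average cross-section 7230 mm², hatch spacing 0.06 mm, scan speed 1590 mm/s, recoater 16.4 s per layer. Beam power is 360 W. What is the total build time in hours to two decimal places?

Layer count = ceil(282 / 0.06) = 4700.
Per-layer scan distance = 7230 / 0.06 = 120500 mm.
Beam time per layer = 120500 / 1590 = 75.7862 s.
Layer cycle: 75.7862 + 16.4 → 92.1862 s.
4700 layers × 92.1862 s/layer = 433275.14 s, i.e. 120.35 hours.

120.35 hours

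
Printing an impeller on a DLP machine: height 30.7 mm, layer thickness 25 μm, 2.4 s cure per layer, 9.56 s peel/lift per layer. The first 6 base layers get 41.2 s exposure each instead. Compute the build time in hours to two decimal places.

4.14 hours

Number of layers: 30.7 / 0.025 → 1228 (rounded up).
Base layers = 6 × (41.2 + 9.56), so 304.56 s.
Regular layers = 1222 × (2.4 + 9.56), so 14615.12 s.
Sum: 304.56 + 14615.12 = 14919.68 s → 4.14 hours.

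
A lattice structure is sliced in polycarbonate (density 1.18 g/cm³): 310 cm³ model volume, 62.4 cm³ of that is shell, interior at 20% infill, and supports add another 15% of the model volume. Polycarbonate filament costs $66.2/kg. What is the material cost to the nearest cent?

Interior volume = 310 − 62.4, so 247.6 cm³.
Deposited infill: 0.20 × 247.6 → 49.52 cm³.
Support = 0.15 × 310, so 46.5 cm³.
Deposited volume = 62.4 + 49.52 + 46.5 = 158.42 cm³.
Mass = 158.42 × 1.18 = 186.9356 g.
At $66.2/kg: 186.9356/1000 × 66.2 = $12.38.

$12.38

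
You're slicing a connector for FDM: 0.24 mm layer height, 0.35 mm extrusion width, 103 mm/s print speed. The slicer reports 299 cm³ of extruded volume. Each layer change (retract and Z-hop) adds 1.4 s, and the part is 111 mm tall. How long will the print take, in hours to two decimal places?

Line area = 0.24 × 0.35, so 0.084 mm².
Total extruded path = 299000/0.084 = 3559523.8 mm.
Print-move time = 3559523.8 / 103 = 34558.5 s.
Layer count = ceil(111 / 0.24) = 463.
Z-hop total: 463 × 1.4 → 648.2 s.
Total = 34558.5 + 648.2 = 35206.7 s = 9.78 hours.

9.78 hours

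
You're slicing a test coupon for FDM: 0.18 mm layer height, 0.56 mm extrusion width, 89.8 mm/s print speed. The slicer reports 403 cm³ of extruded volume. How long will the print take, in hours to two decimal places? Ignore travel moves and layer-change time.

Bead cross-section = 0.18 × 0.56, so 0.1008 mm².
Total extruded path = 403000/0.1008 = 3998015.9 mm.
Print-move time = 3998015.9 / 89.8, so 44521.3 s.
44521.3 s = 12.37 hours.

12.37 hours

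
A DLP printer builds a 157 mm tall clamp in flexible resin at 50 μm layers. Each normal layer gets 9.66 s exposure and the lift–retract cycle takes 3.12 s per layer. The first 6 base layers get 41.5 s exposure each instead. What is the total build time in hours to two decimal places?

11.20 hours

Number of layers: 157 / 0.05 → 3140 (rounded up).
Burn-in layers = 6 × (41.5 + 3.12) = 267.72 s.
Remaining layers = 3134 × (9.66 + 3.12) = 40052.52 s.
Sum: 267.72 + 40052.52 = 40320.24 s → 11.20 hours.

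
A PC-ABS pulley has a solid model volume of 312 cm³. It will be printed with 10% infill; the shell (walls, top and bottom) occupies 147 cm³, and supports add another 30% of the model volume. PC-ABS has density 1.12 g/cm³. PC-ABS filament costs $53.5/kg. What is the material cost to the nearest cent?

$15.41

Interior volume: 312 − 147 → 165 cm³.
Infill deposited = 0.10 × 165, so 16.5 cm³.
Support: 0.30 × 312 → 93.6 cm³.
Deposited volume = 147 + 16.5 + 93.6, so 257.1 cm³.
Mass = 257.1 × 1.12, so 287.952 g.
At $53.5/kg: 287.952/1000 × 53.5 = $15.41.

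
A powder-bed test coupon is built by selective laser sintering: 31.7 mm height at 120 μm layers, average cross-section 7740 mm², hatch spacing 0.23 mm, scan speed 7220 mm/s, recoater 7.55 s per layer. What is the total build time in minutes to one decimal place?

Number of layers: 31.7 / 0.12 → 265 (rounded up).
Per-layer scan distance = 7740 / 0.23 = 33652.2 mm.
Per-layer scan time = 33652.2 / 7220, so 4.661 s.
Per-layer time: 4.661 + 7.55 → 12.211 s.
265 layers × 12.211 s/layer = 3235.915 s, i.e. 53.9 minutes.

53.9 minutes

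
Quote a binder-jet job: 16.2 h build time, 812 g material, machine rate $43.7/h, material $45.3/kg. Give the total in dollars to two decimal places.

Machine-time cost = 43.7 × 16.2 = $707.94.
Feedstock cost = 45.3 × 812/1000 = $36.7836.
Total = 707.94 + 36.7836 = 744.7236 ≈ $744.72.

$744.72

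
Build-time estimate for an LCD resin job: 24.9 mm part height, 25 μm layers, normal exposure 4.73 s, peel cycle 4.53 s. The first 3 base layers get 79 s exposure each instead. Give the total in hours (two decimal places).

2.62 hours

Layer count = ceil(24.9 / 0.025) = 996.
Base layers = 3 × (79 + 4.53) = 250.59 s.
Remaining layers: 993 × (4.73 + 4.53) → 9195.18 s.
Sum: 250.59 + 9195.18 = 9445.77 s → 2.62 hours.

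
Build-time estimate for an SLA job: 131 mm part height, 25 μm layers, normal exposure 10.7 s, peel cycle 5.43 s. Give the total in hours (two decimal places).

Layer count = ceil(131 / 0.025) = 5240.
Per-layer time = 10.7 + 5.43, so 16.13 s.
Total = 5240 × 16.13 = 84521.2 s = 23.48 hours.

23.48 hours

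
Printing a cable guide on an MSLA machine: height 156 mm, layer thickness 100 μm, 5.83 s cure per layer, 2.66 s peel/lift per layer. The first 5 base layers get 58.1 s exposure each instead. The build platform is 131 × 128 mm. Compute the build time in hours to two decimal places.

Number of layers: 156 / 0.1 → 1560 (rounded up).
Bottom layers = 5 × (58.1 + 2.66), so 303.8 s.
Remaining layers = 1555 × (5.83 + 2.66), so 13201.95 s.
Total = 303.8 + 13201.95 = 13505.75 s = 3.75 hours.

3.75 hours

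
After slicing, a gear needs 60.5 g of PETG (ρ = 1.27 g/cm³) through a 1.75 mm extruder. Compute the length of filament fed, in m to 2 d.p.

19.81 m

Extruded volume: 60.5/1.27 = 47.6378 cm³ (47637.8 mm³).
Cross-section of 1.75 mm filament: π·(1.75/2)² = 2.4053 mm².
Length = 47637.8 / 2.4053 = 19805.35 mm = 19.81 m.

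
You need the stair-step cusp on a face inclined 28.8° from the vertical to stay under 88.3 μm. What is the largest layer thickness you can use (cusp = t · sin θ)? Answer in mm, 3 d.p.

0.183 mm

sin(28.8°) = 0.4818; t_max = 0.0883/0.4818 = 0.183 mm.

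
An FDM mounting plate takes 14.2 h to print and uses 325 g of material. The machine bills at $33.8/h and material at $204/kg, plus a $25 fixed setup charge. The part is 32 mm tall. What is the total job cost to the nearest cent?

Machine-time cost: 33.8 × 14.2 → $479.96.
Feedstock cost = 204 × 325/1000 = $66.30.
Adding setup: 479.96 + 66.30 + 25 → $571.26.

$571.26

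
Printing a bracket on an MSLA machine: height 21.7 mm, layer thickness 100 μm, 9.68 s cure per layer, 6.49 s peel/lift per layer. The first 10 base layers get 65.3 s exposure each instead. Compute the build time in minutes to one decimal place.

Layer count = ceil(21.7 / 0.1) = 217.
Burn-in layers: 10 × (65.3 + 6.49) → 717.9 s.
Normal layers = 207 × (9.68 + 6.49) = 3347.19 s.
Total = 717.9 + 3347.19 = 4065.09 s = 67.8 minutes.

67.8 minutes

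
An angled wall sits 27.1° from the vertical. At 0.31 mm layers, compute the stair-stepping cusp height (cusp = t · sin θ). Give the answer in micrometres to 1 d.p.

h_c = t·sin θ = 0.31 × 0.4555 = 0.141205 mm (141.2 μm).

141.2 μm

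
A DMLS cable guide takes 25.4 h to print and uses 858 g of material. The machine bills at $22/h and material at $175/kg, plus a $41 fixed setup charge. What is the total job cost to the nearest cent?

$749.95

Machine-time cost = 22 × 25.4, so $558.80.
Material charge: 175 × 858/1000 → $150.15.
Total = 558.80 + 150.15 + 41 = $749.95.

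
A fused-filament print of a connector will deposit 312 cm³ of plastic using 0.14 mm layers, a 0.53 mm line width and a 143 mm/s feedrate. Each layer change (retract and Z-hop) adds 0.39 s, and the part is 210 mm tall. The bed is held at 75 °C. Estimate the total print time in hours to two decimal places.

8.33 hours

Extrusion cross-section = 0.14 × 0.53 = 0.0742 mm².
Toolpath length = 312 cm³ / 0.0742 mm² = 312000 / 0.0742 = 4204851.8 mm.
Extrusion time = 4204851.8 / 143 = 29404.6 s.
Layers = ⌈210/0.14⌉ = 1500.
Z-hop total = 1500 × 0.39 = 585 s.
Total = 29404.6 + 585 = 29989.6 s = 8.33 hours.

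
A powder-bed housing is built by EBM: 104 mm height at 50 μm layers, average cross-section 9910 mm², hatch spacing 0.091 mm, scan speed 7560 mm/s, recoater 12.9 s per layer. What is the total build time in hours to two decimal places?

Layer count = ceil(104 / 0.05) = 2080.
Hatch length per layer = 9910 / 0.091 = 108901.1 mm.
Per-layer scan time = 108901.1 / 7560, so 14.4049 s.
Time per layer = 14.4049 + 12.9 = 27.3049 s.
Total: 2080 × 27.3049 s = 56794.192 s → 15.78 hours.

15.78 hours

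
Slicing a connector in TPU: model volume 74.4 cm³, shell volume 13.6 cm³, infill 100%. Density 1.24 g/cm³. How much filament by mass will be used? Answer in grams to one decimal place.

Interior volume = 74.4 − 13.6 = 60.8 cm³.
Infill deposited: 1.00 × 60.8 → 60.8 cm³.
Total printed volume: 13.6 + 60.8 → 74.4 cm³.
Mass = 74.4 × 1.24, so 92.256 g.

92.3 g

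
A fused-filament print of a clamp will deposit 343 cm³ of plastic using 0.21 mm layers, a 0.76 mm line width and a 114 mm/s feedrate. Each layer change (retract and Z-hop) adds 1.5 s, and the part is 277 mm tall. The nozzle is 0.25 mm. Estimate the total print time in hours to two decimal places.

Bead cross-section = 0.21 × 0.76 = 0.1596 mm².
Toolpath length = 343 cm³ / 0.1596 mm² = 343000 / 0.1596 = 2149122.8 mm.
Extrusion time = 2149122.8 / 114, so 18852 s.
Layer count = ceil(277 / 0.21) = 1320.
Non-print overhead = 1320 × 1.5 = 1980 s.
Total = 18852 + 1980 = 20832 s = 5.79 hours.

5.79 hours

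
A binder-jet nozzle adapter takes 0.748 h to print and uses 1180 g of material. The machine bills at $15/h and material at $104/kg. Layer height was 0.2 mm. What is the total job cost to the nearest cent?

$133.94

Time charge: 15 × 0.748 → $11.22.
Material charge: 104 × 1180/1000 → $122.72.
Job cost: 11.22 + 122.72 = $133.94.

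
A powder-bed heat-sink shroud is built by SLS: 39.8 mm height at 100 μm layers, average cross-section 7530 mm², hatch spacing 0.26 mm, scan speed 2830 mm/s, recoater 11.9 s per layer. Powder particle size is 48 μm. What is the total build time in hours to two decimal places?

2.45 hours

Number of layers: 39.8 / 0.1 → 398 (rounded up).
Per-layer scan distance = 7530 / 0.26, so 28961.5 mm.
Scan time per layer: 28961.5 / 2830 → 10.2337 s.
Layer cycle = 10.2337 + 11.9 = 22.1337 s.
Build time = 398 × 22.1337 = 8809.2126 s = 2.45 hours.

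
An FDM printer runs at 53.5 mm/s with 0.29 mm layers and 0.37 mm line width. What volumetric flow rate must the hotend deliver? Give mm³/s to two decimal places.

5.74

Bead cross-section = 0.29 × 0.37, so 0.1073 mm².
Volumetric flow = 53.5 × 0.1073 = 5.74 mm³/s.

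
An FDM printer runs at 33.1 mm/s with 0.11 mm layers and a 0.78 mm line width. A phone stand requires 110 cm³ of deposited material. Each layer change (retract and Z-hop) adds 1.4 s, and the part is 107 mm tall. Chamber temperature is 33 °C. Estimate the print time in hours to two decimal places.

Extrusion cross-section = 0.11 × 0.78, so 0.0858 mm².
Toolpath length = 110 cm³ / 0.0858 mm² = 110000 / 0.0858 = 1282051.3 mm.
Print-move time = 1282051.3 / 33.1 = 38732.7 s.
Layers = ⌈107/0.11⌉ = 973.
Non-print overhead: 973 × 1.4 → 1362.2 s.
Total = 38732.7 + 1362.2 = 40094.9 s = 11.14 hours.

11.14 hours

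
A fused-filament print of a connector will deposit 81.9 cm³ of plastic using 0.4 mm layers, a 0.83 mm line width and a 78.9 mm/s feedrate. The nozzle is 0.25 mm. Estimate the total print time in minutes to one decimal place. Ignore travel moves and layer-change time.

Bead cross-section = 0.4 × 0.83, so 0.332 mm².
Path length: 81900 mm³ / 0.332 mm² → 246686.7 mm.
Time extruding = 246686.7 / 78.9 = 3126.6 s.
3126.6 s = 52.1 minutes.

52.1 minutes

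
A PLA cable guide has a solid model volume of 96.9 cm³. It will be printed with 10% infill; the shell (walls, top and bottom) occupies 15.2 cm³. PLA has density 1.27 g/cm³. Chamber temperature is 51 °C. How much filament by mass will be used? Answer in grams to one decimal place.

Interior volume = 96.9 − 15.2 = 81.7 cm³.
Deposited infill = 0.10 × 81.7, so 8.17 cm³.
Total extruded = 15.2 + 8.17 = 23.37 cm³.
Mass = 23.37 × 1.27, so 29.6799 g.

29.7 g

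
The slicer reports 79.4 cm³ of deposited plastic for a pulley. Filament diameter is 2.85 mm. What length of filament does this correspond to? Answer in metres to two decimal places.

Cross-section of 2.85 mm filament: π·(2.85/2)² = 6.3794 mm².
Length = 79.4 cm³ / 6.3794 mm² = 79400 / 6.3794 = 12446.31 mm = 12.45 m.

12.45 m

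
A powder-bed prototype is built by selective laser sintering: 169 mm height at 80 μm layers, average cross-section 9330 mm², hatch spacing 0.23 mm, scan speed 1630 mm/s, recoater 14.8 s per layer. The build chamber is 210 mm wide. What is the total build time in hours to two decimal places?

23.29 hours

Layers = ⌈169/0.08⌉ = 2113.
Scan path per layer: 9330 / 0.23 → 40565.2 mm.
Per-layer scan time = 40565.2 / 1630, so 24.8866 s.
Layer cycle: 24.8866 + 14.8 → 39.6866 s.
Total: 2113 × 39.6866 s = 83857.7858 s → 23.29 hours.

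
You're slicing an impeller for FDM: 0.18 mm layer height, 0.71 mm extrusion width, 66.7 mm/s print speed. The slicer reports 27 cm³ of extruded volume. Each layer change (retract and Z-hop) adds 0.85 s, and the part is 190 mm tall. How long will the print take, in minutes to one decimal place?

Line area = 0.18 × 0.71 = 0.1278 mm².
Total extruded path = 27000/0.1278 = 211267.6 mm.
Print-move time = 211267.6 / 66.7 = 3167.4 s.
Number of layers: 190 / 0.18 → 1056 (rounded up).
Layer-change overhead = 1056 × 0.85 = 897.6 s.
Total = 3167.4 + 897.6 = 4065 s = 67.8 minutes.

67.8 minutes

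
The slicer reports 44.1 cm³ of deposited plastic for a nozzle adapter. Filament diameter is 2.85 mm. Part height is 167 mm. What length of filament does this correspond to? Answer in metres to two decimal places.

A = π r² = π × 1.425² = 6.3794 mm².
L = 44100 mm³ / 6.3794 mm² = 6912.88 mm, i.e. 6.91 m.

6.91 m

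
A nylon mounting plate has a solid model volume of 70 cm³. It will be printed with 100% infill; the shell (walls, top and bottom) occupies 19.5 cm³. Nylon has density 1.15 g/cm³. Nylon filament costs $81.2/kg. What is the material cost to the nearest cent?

$6.54

Volume inside the shell: 70 − 19.5 → 50.5 cm³.
Infill volume = 1.00 × 50.5, so 50.5 cm³.
Total extruded = 19.5 + 50.5, so 70 cm³.
Mass = 70 × 1.15 = 80.5 g.
At $81.2/kg: 80.5/1000 × 81.2 = $6.54.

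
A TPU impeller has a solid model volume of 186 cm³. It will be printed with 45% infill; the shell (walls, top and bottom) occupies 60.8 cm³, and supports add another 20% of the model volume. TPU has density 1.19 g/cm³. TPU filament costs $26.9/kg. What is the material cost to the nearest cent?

Infill region: 186 − 60.8 → 125.2 cm³.
Infill deposited = 0.45 × 125.2, so 56.34 cm³.
Support = 0.20 × 186, so 37.2 cm³.
Deposited volume: 60.8 + 56.34 + 37.2 → 154.34 cm³.
Mass = 154.34 × 1.19, so 183.6646 g.
Cost = 183.6646 g / 1000 × $26.9/kg = $4.94.

$4.94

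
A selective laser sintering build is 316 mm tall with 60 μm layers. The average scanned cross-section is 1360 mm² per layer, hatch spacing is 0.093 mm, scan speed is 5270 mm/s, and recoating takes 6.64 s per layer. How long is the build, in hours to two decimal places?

13.77 hours

Layer count = ceil(316 / 0.06) = 5267.
Hatch length per layer: 1360 / 0.093 → 14623.7 mm.
Scan time per layer: 14623.7 / 5270 → 2.7749 s.
Per-layer time = 2.7749 + 6.64, so 9.4149 s.
Build time = 5267 × 9.4149 = 49588.2783 s = 13.77 hours.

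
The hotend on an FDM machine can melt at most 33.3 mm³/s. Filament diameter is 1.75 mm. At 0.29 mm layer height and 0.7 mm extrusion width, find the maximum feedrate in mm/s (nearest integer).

164 mm/s

A = 0.29 × 0.7, so 0.203 mm².
v_max = Q/A = 33.3/0.203 = 164.04 mm/s → 164 mm/s.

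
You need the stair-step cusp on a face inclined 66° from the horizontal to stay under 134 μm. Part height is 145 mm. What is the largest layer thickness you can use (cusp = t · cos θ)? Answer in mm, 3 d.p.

0.329 mm

t = h_c / cos θ = 0.134 / 0.4067 = 0.329 mm.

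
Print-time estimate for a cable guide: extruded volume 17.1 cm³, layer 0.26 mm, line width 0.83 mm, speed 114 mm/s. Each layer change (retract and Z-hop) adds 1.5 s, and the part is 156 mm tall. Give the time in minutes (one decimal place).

Extrusion cross-section = 0.26 × 0.83 = 0.2158 mm².
Total extruded path = 17100/0.2158 = 79240 mm.
Extrusion time = 79240 / 114 = 695.1 s.
Layer count = ceil(156 / 0.26) = 600.
Layer-change overhead = 600 × 1.5 = 900 s.
Altogether 695.1 + 900 = 1595.1 s, i.e. 26.6 minutes.

26.6 minutes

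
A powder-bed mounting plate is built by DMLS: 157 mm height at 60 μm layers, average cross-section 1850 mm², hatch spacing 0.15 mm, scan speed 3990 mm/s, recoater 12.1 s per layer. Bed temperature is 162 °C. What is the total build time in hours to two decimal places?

11.04 hours

Number of layers: 157 / 0.06 → 2617 (rounded up).
Hatch length per layer = 1850 / 0.15 = 12333.3 mm.
Scan time per layer: 12333.3 / 3990 → 3.0911 s.
Per-layer time = 3.0911 + 12.1, so 15.1911 s.
Build time = 2617 × 15.1911 = 39755.1087 s = 11.04 hours.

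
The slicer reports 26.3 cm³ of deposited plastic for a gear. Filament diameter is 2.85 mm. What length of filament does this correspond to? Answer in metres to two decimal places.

4.12 m

Cross-section of 2.85 mm filament: π·(2.85/2)² = 6.3794 mm².
Length = 26.3 cm³ / 6.3794 mm² = 26300 / 6.3794 = 4122.64 mm = 4.12 m.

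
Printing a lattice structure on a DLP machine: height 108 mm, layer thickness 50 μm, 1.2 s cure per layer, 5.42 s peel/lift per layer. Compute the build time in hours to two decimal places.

3.97 hours

Number of layers: 108 / 0.05 → 2160 (rounded up).
Cycle time = 1.2 + 5.42, so 6.62 s.
Build time: 2160 × 6.62 s = 14299.2 s, i.e. 3.97 hours.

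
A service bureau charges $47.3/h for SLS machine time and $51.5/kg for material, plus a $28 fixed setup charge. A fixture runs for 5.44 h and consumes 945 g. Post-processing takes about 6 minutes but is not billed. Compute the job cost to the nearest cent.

Machine-time cost = 47.3 × 5.44 = $257.312.
Material charge = 51.5 × 945/1000, so $48.6675.
Total = 257.312 + 48.6675 + 28 = 333.9795 ≈ $333.98.

$333.98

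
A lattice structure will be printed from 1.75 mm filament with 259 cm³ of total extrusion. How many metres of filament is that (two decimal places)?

Filament cross-section = π × (1.75/2)² = 2.4053 mm².
Length = 259 cm³ / 2.4053 mm² = 259000 / 2.4053 = 107678.88 mm = 107.68 m.

107.68 m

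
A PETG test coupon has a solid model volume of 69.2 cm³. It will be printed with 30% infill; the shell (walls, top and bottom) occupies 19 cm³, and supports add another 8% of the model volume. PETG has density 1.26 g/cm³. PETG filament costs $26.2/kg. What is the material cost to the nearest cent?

Interior volume = 69.2 − 19, so 50.2 cm³.
Infill deposited: 0.30 × 50.2 → 15.06 cm³.
Support = 0.08 × 69.2, so 5.536 cm³.
Deposited volume: 19 + 15.06 + 5.536 → 39.596 cm³.
Mass = 39.596 × 1.26 = 49.89096 g.
At $26.2/kg: 49.89096/1000 × 26.2 = $1.31.

$1.31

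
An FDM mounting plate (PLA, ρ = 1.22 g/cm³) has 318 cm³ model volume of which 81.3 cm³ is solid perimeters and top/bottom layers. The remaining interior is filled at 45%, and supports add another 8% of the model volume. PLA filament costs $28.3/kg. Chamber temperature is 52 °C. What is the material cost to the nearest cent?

Volume inside the shell = 318 − 81.3 = 236.7 cm³.
Infill deposited: 0.45 × 236.7 → 106.515 cm³.
Support = 0.08 × 318, so 25.44 cm³.
Total extruded: 81.3 + 106.515 + 25.44 → 213.255 cm³.
Mass = 213.255 × 1.22, so 260.1711 g.
Cost = 260.1711 g / 1000 × $28.3/kg = $7.36.

$7.36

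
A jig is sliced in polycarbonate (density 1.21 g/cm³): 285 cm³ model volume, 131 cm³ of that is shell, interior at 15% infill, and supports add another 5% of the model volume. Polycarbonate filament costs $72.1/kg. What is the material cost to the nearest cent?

$14.69

Infill region = 285 − 131, so 154 cm³.
Infill deposited = 0.15 × 154 = 23.1 cm³.
Support = 0.05 × 285 = 14.25 cm³.
Total extruded = 131 + 23.1 + 14.25, so 168.35 cm³.
Mass = 168.35 × 1.21, so 203.7035 g.
At $72.1/kg: 203.7035/1000 × 72.1 = $14.69.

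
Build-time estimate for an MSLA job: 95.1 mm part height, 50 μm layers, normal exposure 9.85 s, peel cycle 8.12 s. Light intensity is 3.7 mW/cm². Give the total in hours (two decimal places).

9.49 hours

Layers = ⌈95.1/0.05⌉ = 1902.
Cycle time = 9.85 + 8.12 = 17.97 s.
Total = 1902 × 17.97 = 34178.94 s = 9.49 hours.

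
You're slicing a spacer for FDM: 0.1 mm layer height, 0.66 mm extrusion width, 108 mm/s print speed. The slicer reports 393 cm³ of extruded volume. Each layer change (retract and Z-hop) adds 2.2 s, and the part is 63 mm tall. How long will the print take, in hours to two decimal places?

15.70 hours

Line area: 0.1 × 0.66 → 0.066 mm².
Path length: 393000 mm³ / 0.066 mm² → 5954545.5 mm.
Time extruding: 5954545.5 / 108 → 55134.7 s.
Layers = ⌈63/0.1⌉ = 630.
Layer-change overhead = 630 × 2.2 = 1386 s.
Altogether 55134.7 + 1386 = 56520.7 s, i.e. 15.70 hours.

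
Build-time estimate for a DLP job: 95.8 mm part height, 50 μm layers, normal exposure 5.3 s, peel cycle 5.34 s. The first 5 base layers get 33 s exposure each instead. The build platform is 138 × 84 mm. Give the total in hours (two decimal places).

Number of layers: 95.8 / 0.05 → 1916 (rounded up).
Base layers = 5 × (33 + 5.34) = 191.7 s.
Normal layers = 1911 × (5.3 + 5.34), so 20333.04 s.
Total = 191.7 + 20333.04 = 20524.74 s = 5.70 hours.

5.70 hours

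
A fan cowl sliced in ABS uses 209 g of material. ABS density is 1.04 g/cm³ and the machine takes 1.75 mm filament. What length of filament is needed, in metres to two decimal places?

Extruded volume: 209/1.04 = 200.9615 cm³ (200961.5 mm³).
Filament cross-section = π × (1.75/2)² = 2.4053 mm².
L = V/A = 200961.5/2.4053 = 83549.45 mm → 83.55 m.

83.55 m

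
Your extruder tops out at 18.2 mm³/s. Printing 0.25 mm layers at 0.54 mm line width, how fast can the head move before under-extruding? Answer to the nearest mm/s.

Bead cross-section = 0.25 × 0.54, so 0.135 mm².
Max speed = 18.2 / 0.135 = 134.81 ≈ 135 mm/s.

135 mm/s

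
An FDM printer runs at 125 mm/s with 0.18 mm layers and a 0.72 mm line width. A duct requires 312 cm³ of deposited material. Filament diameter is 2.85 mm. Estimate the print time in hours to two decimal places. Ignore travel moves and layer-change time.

5.35 hours

Line area = 0.18 × 0.72 = 0.1296 mm².
Toolpath length = 312 cm³ / 0.1296 mm² = 312000 / 0.1296 = 2407407.4 mm.
Extrusion time = 2407407.4 / 125, so 19259.3 s.
In the requested units: 19259.3 s = 5.35 hours.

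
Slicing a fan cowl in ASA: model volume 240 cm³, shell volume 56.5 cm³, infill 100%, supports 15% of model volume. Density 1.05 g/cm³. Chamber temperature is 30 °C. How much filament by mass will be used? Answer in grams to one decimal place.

Infill region: 240 − 56.5 → 183.5 cm³.
Deposited infill = 1.00 × 183.5, so 183.5 cm³.
Support: 0.15 × 240 → 36 cm³.
Deposited volume = 56.5 + 183.5 + 36 = 276 cm³.
Mass = 276 × 1.05, so 289.8 g.

289.8 g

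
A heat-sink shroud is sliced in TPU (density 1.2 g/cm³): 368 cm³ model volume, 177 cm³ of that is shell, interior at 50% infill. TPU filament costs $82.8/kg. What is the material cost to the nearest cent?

Volume inside the shell = 368 − 177 = 191 cm³.
Infill volume: 0.50 × 191 → 95.5 cm³.
Total printed volume: 177 + 95.5 → 272.5 cm³.
Mass = 272.5 × 1.2 = 327 g.
At $82.8/kg: 327/1000 × 82.8 = $27.08.

$27.08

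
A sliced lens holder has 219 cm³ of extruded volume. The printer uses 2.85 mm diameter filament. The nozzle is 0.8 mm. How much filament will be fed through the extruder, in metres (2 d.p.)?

34.33 m

A = π r² = π × 1.425² = 6.3794 mm².
L = 219000 mm³ / 6.3794 mm² = 34329.25 mm, i.e. 34.33 m.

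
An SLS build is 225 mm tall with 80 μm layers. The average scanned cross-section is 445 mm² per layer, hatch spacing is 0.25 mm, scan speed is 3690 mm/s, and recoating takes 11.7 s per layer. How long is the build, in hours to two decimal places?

Number of layers: 225 / 0.08 → 2813 (rounded up).
Hatch length per layer: 445 / 0.25 → 1780 mm.
Laser time per layer = 1780 / 3690, so 0.4824 s.
Time per layer: 0.4824 + 11.7 → 12.1824 s.
Total: 2813 × 12.1824 s = 34269.0912 s → 9.52 hours.

9.52 hours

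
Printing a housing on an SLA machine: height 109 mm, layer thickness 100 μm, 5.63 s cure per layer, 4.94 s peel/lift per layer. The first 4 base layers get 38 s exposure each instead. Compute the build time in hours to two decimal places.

3.24 hours

Number of layers: 109 / 0.1 → 1090 (rounded up).
Base layers: 4 × (38 + 4.94) → 171.76 s.
Normal layers = 1086 × (5.63 + 4.94), so 11479.02 s.
Sum: 171.76 + 11479.02 = 11650.78 s → 3.24 hours.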